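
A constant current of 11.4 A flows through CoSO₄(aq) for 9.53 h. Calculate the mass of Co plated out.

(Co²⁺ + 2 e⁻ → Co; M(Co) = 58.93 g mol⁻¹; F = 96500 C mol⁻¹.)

Q = I·t = 11.40 A × 34308 s = 391100 C.
n(e⁻) = Q/F = 391100 / 96500 = 4.053 mol.
Co²⁺ + 2 e⁻ → Co, so n(Co) = n(e⁻)/2 = 2.026 mol.
m = n·M = 2.026 × 58.93 = 119 g.

119 g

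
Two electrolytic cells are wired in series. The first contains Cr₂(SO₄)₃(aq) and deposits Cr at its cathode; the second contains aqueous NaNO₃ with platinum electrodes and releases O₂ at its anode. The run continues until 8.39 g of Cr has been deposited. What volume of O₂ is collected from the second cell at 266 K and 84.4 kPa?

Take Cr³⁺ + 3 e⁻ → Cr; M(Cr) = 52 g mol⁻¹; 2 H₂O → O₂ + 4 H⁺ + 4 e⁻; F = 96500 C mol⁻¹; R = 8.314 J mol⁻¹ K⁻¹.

3.17 L

n(Cr) = 8.39 / 52 = 0.1613 mol, so n(e⁻) = 3 × 0.1613 = 0.4840 mol.
The cells are in series, so the same 0.4840 mol of electrons passes through the second cell.
2 H₂O → O₂ + 4 H⁺ + 4 e⁻ — 4 mol e⁻ per mol O₂, so n(O₂) = 0.4840/4 = 0.1210 mol.
V = nRT/P = (0.1210 × 8.314 × 266) / (84.4 × 10³) = 0.00317 m³ = 3.17 L.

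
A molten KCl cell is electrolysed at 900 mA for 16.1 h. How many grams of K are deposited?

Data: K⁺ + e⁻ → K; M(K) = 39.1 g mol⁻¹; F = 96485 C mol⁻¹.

21.1 g

Q = I·t = 0.9000 A × 57960 s = 52160 C.
n(e⁻) = Q/F = 52160 / 96485 = 0.5406 mol.
K⁺ + e⁻ → K, so n(K) = n(e⁻)/1 = 0.5406 mol.
m = n·M = 0.5406 × 39.1 = 21.1 g.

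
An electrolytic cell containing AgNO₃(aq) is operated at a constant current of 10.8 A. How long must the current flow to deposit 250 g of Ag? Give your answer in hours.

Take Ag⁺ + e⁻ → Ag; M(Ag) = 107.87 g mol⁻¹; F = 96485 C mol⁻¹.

n(Ag) = m/M = 250 / 107.87 = 2.318 mol.
Each Ag atom requires 1 electron, so n(e⁻) = 1 × 2.318 = 2.318 mol.
Q = n(e⁻)·F = 2.318 × 96485 = 223600 C.
t = Q/I = 223600 / 10.80 A = 20710 s = 5.75 h.

5.75 h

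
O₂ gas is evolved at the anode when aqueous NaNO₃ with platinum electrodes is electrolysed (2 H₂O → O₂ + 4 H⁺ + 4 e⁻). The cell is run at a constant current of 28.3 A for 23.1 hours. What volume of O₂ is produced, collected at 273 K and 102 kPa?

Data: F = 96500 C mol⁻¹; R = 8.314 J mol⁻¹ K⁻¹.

136 L

Q = I·t = 28.30 A × 83160 s = 2353000 C.
n(e⁻) = Q/F = 2353000 / 96500 = 24.39 mol.
4 electrons are transferred per O₂ molecule, so n(O₂) = 24.39 / 4 = 6.097 mol.
V = nRT/P = (6.097 × 8.314 × 273) / (102 × 10³ Pa) = 0.136 m³ = 136 L.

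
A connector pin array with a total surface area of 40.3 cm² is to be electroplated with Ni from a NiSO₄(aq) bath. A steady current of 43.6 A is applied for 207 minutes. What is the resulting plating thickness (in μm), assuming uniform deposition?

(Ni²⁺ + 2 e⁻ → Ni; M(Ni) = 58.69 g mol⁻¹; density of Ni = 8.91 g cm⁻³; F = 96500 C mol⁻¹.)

4590 μm

Q = I·t = 43.60 × 12420 = 541500 C; n(e⁻) = 5.612 mol.
n(Ni) = n(e⁻)/2 = 2.806 mol, so m = 2.806 × 58.69 = 164.7 g.
Volume = m/ρ = 164.7 / 8.91 = 18.48 cm³.
Thickness = V/A = 18.48 / 40.3 = 0.459 cm = 4590 μm.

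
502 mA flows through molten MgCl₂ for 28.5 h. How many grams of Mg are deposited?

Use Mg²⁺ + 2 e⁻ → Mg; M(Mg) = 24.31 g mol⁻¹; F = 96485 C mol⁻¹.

6.49 g

Q = I·t = 0.5020 A × 102600 s = 51510 C.
n(e⁻) = Q/F = 51510 / 96485 = 0.5338 mol.
Mg²⁺ + 2 e⁻ → Mg, so n(Mg) = n(e⁻)/2 = 0.2669 mol.
m = n·M = 0.2669 × 24.31 = 6.49 g.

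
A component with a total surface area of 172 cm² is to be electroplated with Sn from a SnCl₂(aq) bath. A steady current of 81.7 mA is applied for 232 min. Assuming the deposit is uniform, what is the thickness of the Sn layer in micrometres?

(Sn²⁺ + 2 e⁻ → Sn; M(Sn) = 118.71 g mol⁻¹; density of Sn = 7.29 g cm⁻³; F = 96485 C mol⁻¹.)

Q = I·t = 0.08170 × 13920 = 1137 C; n(e⁻) = 0.01179 mol.
n(Sn) = n(e⁻)/2 = 0.005893 mol, so m = 0.005893 × 118.71 = 0.6996 g.
Volume = m/ρ = 0.6996 / 7.29 = 0.09597 cm³.
Thickness = V/A = 0.09597 / 172 = 5.58 × 10⁻⁴ cm = 5.58 μm.

5.58 μm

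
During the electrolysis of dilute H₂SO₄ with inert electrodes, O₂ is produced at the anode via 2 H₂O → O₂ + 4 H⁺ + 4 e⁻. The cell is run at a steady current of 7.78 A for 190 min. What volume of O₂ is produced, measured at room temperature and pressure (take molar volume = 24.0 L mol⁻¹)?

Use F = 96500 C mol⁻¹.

Q = I·t = 7.780 A × 11400 s = 88690 C.
n(e⁻) = Q/F = 88690 / 96500 = 0.9191 mol.
4 electrons are transferred per O₂ molecule, so n(O₂) = 0.9191 / 4 = 0.2298 mol.
V = n × V_m = 0.2298 × 24.0 = 5.51 L.

5.51 L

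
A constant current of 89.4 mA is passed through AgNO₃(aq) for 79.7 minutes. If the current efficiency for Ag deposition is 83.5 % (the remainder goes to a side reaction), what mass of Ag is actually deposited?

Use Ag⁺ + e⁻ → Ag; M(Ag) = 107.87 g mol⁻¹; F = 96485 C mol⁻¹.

0.399 g

Q = I·t = 0.08940 × 4782.0 = 427.5 C.
n(e⁻) = 427.5/96485 = 0.004431 mol; theoretically n(Ag) = 0.004431/1 = 0.004431 mol, m_theo = 0.4780 g.
At 83.5 % efficiency, m_actual = 0.835 × 0.4780 = 0.399 g.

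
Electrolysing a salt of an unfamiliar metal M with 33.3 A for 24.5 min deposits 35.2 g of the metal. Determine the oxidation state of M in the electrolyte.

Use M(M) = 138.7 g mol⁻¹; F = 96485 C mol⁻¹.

+2

Q = I·t = 33.30 A × 1470.0 s = 48950 C, so n(e⁻) = 48950/96485 = 0.5073 mol.
n(M) deposited = 35.2 / 138.7 = 0.2538 mol.
Electrons per atom = n(e⁻)/n(M) = 0.5073 / 0.2538 = 2.00 ≈ 2, so the ion is M²⁺.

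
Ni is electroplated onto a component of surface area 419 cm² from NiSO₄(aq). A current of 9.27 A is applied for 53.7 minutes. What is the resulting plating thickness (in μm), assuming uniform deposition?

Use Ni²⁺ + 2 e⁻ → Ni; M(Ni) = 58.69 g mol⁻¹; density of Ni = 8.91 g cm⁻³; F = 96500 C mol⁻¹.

24.3 μm

Q = I·t = 9.270 × 3222.0 = 29870 C; n(e⁻) = 0.3095 mol.
n(Ni) = n(e⁻)/2 = 0.1548 mol, so m = 0.1548 × 58.69 = 9.083 g.
Volume = m/ρ = 9.083 / 8.91 = 1.019 cm³.
Thickness = V/A = 1.019 / 419 = 0.00243 cm = 24.3 μm.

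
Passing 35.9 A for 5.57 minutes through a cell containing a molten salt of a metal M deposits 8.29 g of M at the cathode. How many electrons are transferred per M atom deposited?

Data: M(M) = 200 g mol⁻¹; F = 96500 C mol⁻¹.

3

Q = I·t = 35.90 A × 334.20 s = 12000 C, so n(e⁻) = 12000/96500 = 0.1243 mol.
n(M) deposited = 8.29 / 200 = 0.04145 mol.
Electrons per atom = n(e⁻)/n(M) = 0.1243 / 0.04145 = 3.00 ≈ 3, so the ion is M³⁺.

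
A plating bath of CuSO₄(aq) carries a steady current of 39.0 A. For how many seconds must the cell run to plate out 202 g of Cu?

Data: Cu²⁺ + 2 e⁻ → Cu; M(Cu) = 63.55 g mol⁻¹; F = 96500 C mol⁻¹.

15700 s

n(Cu) = m/M = 202 / 63.55 = 3.179 mol.
Each Cu atom requires 2 electrons, so n(e⁻) = 2 × 3.179 = 6.357 mol.
Q = n(e⁻)·F = 6.357 × 96500 = 613500 C.
t = Q/I = 613500 / 39.00 A = 15730 s.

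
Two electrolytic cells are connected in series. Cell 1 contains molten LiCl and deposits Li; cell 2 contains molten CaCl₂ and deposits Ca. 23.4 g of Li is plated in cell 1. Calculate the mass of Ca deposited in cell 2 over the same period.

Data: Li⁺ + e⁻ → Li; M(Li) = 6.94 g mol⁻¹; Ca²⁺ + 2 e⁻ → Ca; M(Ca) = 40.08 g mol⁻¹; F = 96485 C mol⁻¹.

67.6 g

n(Li) = 23.4 / 6.94 = 3.372 mol.
Since Li⁺ + e⁻ → Li, n(e⁻) passed = 1 × 3.372 = 3.372 mol.
Cells in series carry the same charge, so the same 3.372 mol of electrons passes through cell 2.
Ca²⁺ + 2 e⁻ → Ca, so n(Ca) = 3.372 / 2 = 1.686 mol.
m(Ca) = 1.686 × 40.08 = 67.6 g.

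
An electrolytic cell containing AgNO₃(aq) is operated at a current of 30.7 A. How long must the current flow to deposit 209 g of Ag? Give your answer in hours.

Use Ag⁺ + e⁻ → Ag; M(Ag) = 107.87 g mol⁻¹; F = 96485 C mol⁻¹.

1.69 h

n(Ag) = m/M = 209 / 107.87 = 1.938 mol.
Each Ag atom requires 1 electron, so n(e⁻) = 1 × 1.938 = 1.938 mol.
Q = n(e⁻)·F = 1.938 × 96485 = 186900 C.
t = Q/I = 186900 / 30.70 A = 6089 s = 1.69 h.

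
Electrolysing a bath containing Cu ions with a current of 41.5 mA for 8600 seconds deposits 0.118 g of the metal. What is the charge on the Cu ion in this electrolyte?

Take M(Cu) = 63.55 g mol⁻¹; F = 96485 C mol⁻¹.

+2

Q = I·t = 0.04150 A × 8600.0 s = 356.9 C, so n(e⁻) = 356.9/96485 = 0.003699 mol.
n(Cu) deposited = 0.118 / 63.55 = 0.001857 mol.
Electrons per atom = n(e⁻)/n(Cu) = 0.003699 / 0.001857 = 1.99 ≈ 2, so the ion is Cu²⁺.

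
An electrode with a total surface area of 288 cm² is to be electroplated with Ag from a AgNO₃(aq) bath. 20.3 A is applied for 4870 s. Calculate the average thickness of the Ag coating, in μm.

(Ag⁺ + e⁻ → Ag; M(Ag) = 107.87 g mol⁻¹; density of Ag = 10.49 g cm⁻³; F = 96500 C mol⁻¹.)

366 μm

Q = I·t = 20.30 × 4870.0 = 98860 C; n(e⁻) = 1.024 mol.
n(Ag) = n(e⁻)/1 = 1.024 mol, so m = 1.024 × 107.87 = 110.5 g.
Volume = m/ρ = 110.5 / 10.49 = 10.53 cm³.
Thickness = V/A = 10.53 / 288 = 0.0366 cm = 366 μm.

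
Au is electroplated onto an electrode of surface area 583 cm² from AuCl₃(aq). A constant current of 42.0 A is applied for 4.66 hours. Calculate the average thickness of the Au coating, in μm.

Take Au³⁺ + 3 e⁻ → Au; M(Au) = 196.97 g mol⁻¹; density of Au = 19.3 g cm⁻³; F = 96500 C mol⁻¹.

426 μm

Q = I·t = 42.00 × 16776 = 704600 C; n(e⁻) = 7.301 mol.
n(Au) = n(e⁻)/3 = 2.434 mol, so m = 2.434 × 196.97 = 479.4 g.
Volume = m/ρ = 479.4 / 19.3 = 24.84 cm³.
Thickness = V/A = 24.84 / 583 = 0.0426 cm = 426 μm.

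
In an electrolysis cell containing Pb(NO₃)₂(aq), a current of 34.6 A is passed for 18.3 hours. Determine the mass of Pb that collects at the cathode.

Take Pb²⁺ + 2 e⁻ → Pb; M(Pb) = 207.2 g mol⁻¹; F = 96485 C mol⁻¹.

Q = I·t = 34.60 A × 65880 s = 2279000 C.
n(e⁻) = Q/F = 2279000 / 96485 = 23.62 mol.
Pb²⁺ + 2 e⁻ → Pb, so n(Pb) = n(e⁻)/2 = 11.81 mol.
m = n·M = 11.81 × 207.2 = 2450 g.

2450 g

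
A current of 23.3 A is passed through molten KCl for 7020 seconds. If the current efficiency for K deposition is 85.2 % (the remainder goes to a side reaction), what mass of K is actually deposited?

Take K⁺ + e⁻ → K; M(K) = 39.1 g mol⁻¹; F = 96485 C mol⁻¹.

56.5 g

Q = I·t = 23.30 × 7020.0 = 163600 C.
n(e⁻) = 163600/96485 = 1.695 mol; theoretically n(K) = 1.695/1 = 1.695 mol, m_theo = 66.28 g.
At 85.2 % efficiency, m_actual = 0.852 × 66.28 = 56.5 g.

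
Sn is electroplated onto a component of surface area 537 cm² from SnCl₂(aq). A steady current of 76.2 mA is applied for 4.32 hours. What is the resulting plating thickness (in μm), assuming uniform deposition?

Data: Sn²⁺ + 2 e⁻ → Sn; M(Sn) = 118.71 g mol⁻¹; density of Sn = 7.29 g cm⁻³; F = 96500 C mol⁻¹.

Q = I·t = 0.07620 × 15552 = 1185 C; n(e⁻) = 0.01228 mol.
n(Sn) = n(e⁻)/2 = 0.006140 mol, so m = 0.006140 × 118.71 = 0.7289 g.
Volume = m/ρ = 0.7289 / 7.29 = 0.09999 cm³.
Thickness = V/A = 0.09999 / 537 = 1.86 × 10⁻⁴ cm = 1.86 μm.

1.86 μm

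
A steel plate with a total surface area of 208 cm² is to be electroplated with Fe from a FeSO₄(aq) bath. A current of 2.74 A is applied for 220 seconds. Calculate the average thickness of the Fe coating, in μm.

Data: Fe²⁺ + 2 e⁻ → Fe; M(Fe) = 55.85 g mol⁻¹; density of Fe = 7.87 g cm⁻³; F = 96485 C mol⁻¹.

1.07 μm

Q = I·t = 2.740 × 220.00 = 602.8 C; n(e⁻) = 0.006248 mol.
n(Fe) = n(e⁻)/2 = 0.003124 mol, so m = 0.003124 × 55.85 = 0.1745 g.
Volume = m/ρ = 0.1745 / 7.87 = 0.02217 cm³.
Thickness = V/A = 0.02217 / 208 = 1.07 × 10⁻⁴ cm = 1.07 μm.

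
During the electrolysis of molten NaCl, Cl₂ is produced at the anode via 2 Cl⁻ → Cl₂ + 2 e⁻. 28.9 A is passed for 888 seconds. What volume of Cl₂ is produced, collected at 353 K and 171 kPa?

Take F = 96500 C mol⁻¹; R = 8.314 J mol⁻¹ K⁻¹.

2.28 L

Q = I·t = 28.90 A × 888.00 s = 25660 C.
n(e⁻) = Q/F = 25660 / 96500 = 0.2659 mol.
2 electrons are transferred per Cl₂ molecule, so n(Cl₂) = 0.2659 / 2 = 0.1330 mol.
V = nRT/P = (0.1330 × 8.314 × 353) / (171 × 10³ Pa) = 0.00228 m³ = 2.28 L.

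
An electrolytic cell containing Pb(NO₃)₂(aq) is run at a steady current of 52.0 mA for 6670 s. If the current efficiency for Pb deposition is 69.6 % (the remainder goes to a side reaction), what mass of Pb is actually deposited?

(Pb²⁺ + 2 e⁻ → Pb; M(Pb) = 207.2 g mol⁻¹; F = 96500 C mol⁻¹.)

0.259 g

Q = I·t = 0.05200 × 6670.0 = 346.8 C.
n(e⁻) = 346.8/96500 = 0.003594 mol; theoretically n(Pb) = 0.003594/2 = 0.001797 mol, m_theo = 0.3724 g.
At 69.6 % efficiency, m_actual = 0.696 × 0.3724 = 0.259 g.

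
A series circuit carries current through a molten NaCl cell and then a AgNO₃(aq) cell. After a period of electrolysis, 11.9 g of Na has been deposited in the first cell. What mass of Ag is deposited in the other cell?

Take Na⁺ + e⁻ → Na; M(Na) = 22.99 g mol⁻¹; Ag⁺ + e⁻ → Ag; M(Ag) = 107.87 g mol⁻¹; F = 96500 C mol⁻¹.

55.8 g

n(Na) = 11.9 / 22.99 = 0.5176 mol.
Since Na⁺ + e⁻ → Na, n(e⁻) passed = 1 × 0.5176 = 0.5176 mol.
Cells in series carry the same charge, so the same 0.5176 mol of electrons passes through cell 2.
Ag⁺ + e⁻ → Ag, so n(Ag) = 0.5176 / 1 = 0.5176 mol.
m(Ag) = 0.5176 × 107.87 = 55.8 g.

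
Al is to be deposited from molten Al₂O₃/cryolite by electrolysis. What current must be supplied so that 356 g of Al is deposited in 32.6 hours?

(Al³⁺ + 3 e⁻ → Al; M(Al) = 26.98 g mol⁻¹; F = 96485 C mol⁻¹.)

32.5 A

n(Al) = 356 / 26.98 = 13.19 mol.
n(e⁻) = 3 × 13.19 = 39.58 mol.
Q = n(e⁻)·F = 39.58 × 96485 = 3819000 C.
I = Q/t = 3819000 / 117360 s = 32.5 A.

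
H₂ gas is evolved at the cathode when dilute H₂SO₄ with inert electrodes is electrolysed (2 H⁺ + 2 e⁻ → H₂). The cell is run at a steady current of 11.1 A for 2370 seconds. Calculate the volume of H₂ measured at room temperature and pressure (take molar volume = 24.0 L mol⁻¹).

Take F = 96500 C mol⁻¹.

3.27 L

Q = I·t = 11.10 A × 2370.0 s = 26310 C.
n(e⁻) = Q/F = 26310 / 96500 = 0.2726 mol.
2 electrons are transferred per H₂ molecule, so n(H₂) = 0.2726 / 2 = 0.1363 mol.
V = n × V_m = 0.1363 × 24.0 = 3.27 L.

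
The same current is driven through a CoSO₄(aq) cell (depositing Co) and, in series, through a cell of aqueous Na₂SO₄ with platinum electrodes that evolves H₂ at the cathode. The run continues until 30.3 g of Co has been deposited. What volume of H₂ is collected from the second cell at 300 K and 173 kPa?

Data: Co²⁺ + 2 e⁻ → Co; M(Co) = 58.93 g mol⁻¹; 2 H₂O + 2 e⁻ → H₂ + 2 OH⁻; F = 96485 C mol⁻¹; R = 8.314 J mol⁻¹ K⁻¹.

7.41 L

n(Co) = 30.3 / 58.93 = 0.5142 mol, so n(e⁻) = 2 × 0.5142 = 1.028 mol.
The cells are in series, so the same 1.028 mol of electrons passes through the second cell.
2 H₂O + 2 e⁻ → H₂ + 2 OH⁻ — 2 mol e⁻ per mol H₂, so n(H₂) = 1.028/2 = 0.5142 mol.
V = nRT/P = (0.5142 × 8.314 × 300) / (173 × 10³) = 0.00741 m³ = 7.41 L.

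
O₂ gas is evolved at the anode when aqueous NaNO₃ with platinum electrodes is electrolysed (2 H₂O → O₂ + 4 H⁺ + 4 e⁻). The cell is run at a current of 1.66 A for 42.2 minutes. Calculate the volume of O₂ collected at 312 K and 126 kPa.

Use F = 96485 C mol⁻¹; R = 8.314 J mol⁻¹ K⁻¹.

0.224 L

Q = I·t = 1.660 A × 2532.0 s = 4203 C.
n(e⁻) = Q/F = 4203 / 96485 = 0.04356 mol.
4 electrons are transferred per O₂ molecule, so n(O₂) = 0.04356 / 4 = 0.01089 mol.
V = nRT/P = (0.01089 × 8.314 × 312) / (126 × 10³ Pa) = 2.24 × 10⁻⁴ m³ = 0.224 L.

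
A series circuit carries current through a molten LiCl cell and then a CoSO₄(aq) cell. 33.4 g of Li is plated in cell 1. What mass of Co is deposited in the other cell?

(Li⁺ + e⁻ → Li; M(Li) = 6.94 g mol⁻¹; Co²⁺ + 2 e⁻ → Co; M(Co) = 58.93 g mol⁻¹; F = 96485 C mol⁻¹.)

n(Li) = 33.4 / 6.94 = 4.813 mol.
Since Li⁺ + e⁻ → Li, n(e⁻) passed = 1 × 4.813 = 4.813 mol.
Cells in series carry the same charge, so the same 4.813 mol of electrons passes through cell 2.
Co²⁺ + 2 e⁻ → Co, so n(Co) = 4.813 / 2 = 2.406 mol.
m(Co) = 2.406 × 58.93 = 142 g.

142 g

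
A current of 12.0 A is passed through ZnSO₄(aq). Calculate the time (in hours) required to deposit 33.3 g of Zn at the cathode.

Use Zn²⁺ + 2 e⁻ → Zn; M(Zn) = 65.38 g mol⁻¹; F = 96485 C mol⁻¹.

2.28 h

n(Zn) = m/M = 33.3 / 65.38 = 0.5093 mol.
Each Zn atom requires 2 electrons, so n(e⁻) = 2 × 0.5093 = 1.019 mol.
Q = n(e⁻)·F = 1.019 × 96485 = 98290 C.
t = Q/I = 98290 / 12.00 A = 8190 s = 2.28 h.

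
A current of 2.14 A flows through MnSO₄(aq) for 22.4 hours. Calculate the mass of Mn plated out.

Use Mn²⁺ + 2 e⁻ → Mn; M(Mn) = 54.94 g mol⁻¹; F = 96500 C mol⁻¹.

49.1 g

Q = I·t = 2.140 A × 80640 s = 172600 C.
n(e⁻) = Q/F = 172600 / 96500 = 1.788 mol.
Mn²⁺ + 2 e⁻ → Mn, so n(Mn) = n(e⁻)/2 = 0.8941 mol.
m = n·M = 0.8941 × 54.94 = 49.1 g.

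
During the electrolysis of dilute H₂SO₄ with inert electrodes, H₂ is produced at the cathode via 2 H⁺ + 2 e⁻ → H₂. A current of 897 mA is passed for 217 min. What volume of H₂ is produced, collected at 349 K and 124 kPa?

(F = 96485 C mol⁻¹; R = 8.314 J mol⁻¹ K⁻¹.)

1.42 L

Q = I·t = 0.8970 A × 13020 s = 11680 C.
n(e⁻) = Q/F = 11680 / 96485 = 0.1210 mol.
2 electrons are transferred per H₂ molecule, so n(H₂) = 0.1210 / 2 = 0.06052 mol.
V = nRT/P = (0.06052 × 8.314 × 349) / (124 × 10³ Pa) = 0.00142 m³ = 1.42 L.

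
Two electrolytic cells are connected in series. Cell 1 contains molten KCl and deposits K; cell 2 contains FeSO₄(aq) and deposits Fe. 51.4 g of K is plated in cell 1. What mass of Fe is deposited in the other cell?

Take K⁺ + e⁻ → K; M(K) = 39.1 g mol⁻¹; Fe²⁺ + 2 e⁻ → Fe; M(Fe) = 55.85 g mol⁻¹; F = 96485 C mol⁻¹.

n(K) = 51.4 / 39.1 = 1.315 mol.
Since K⁺ + e⁻ → K, n(e⁻) passed = 1 × 1.315 = 1.315 mol.
Cells in series carry the same charge, so the same 1.315 mol of electrons passes through cell 2.
Fe²⁺ + 2 e⁻ → Fe, so n(Fe) = 1.315 / 2 = 0.6573 mol.
m(Fe) = 0.6573 × 55.85 = 36.7 g.

36.7 g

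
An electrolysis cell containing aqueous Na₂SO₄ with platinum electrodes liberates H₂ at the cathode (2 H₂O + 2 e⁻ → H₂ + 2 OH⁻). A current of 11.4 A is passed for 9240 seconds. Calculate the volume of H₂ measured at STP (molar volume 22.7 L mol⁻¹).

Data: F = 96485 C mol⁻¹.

Q = I·t = 11.40 A × 9240.0 s = 105300 C.
n(e⁻) = Q/F = 105300 / 96485 = 1.092 mol.
2 electrons are transferred per H₂ molecule, so n(H₂) = 1.092 / 2 = 0.5459 mol.
V = n × V_m = 0.5459 × 22.7 = 12.4 L.

12.4 L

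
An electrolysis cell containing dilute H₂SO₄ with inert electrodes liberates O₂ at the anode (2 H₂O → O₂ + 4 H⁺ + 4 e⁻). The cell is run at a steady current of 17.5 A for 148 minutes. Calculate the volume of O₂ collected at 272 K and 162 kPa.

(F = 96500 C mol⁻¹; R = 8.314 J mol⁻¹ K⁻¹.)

Q = I·t = 17.50 A × 8880.0 s = 155400 C.
n(e⁻) = Q/F = 155400 / 96500 = 1.610 mol.
4 electrons are transferred per O₂ molecule, so n(O₂) = 1.610 / 4 = 0.4026 mol.
V = nRT/P = (0.4026 × 8.314 × 272) / (162 × 10³ Pa) = 0.00562 m³ = 5.62 L.

5.62 L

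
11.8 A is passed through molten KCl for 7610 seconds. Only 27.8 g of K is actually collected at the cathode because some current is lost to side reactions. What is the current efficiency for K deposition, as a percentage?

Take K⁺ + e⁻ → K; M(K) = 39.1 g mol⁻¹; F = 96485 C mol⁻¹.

76.4 %

Q = I·t = 11.80 × 7610.0 = 89800 C; n(e⁻) = 89800/96485 = 0.9307 mol.
Theoretical n(K) = n(e⁻)/1 = 0.9307 mol, i.e. m_theo = 0.9307 × 39.1 = 36.39 g.
Efficiency = m_actual / m_theo = 27.8 / 36.39 = 76.4 %.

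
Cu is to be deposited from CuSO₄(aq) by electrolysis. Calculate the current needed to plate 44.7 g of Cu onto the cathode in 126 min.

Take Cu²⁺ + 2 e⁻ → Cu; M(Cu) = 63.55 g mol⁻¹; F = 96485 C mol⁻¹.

18.0 A

n(Cu) = 44.7 / 63.55 = 0.7034 mol.
n(e⁻) = 2 × 0.7034 = 1.407 mol.
Q = n(e⁻)·F = 1.407 × 96485 = 135700 C.
I = Q/t = 135700 / 7560.0 s = 18.0 A.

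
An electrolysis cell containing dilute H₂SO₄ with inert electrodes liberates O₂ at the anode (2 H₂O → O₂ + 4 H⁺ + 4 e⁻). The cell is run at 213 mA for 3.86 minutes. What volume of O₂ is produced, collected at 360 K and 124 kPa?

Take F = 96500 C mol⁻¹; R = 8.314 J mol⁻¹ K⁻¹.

0.00308 L

Q = I·t = 0.2130 A × 231.60 s = 49.33 C.
n(e⁻) = Q/F = 49.33 / 96500 = 0.0005112 mol.
4 electrons are transferred per O₂ molecule, so n(O₂) = 0.0005112 / 4 = 0.0001278 mol.
V = nRT/P = (0.0001278 × 8.314 × 360) / (124 × 10³ Pa) = 3.08 × 10⁻⁶ m³ = 0.00308 L.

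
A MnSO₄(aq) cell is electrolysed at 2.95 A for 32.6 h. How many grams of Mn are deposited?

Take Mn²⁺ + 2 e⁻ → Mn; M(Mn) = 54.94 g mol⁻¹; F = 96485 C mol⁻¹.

98.6 g

Q = I·t = 2.950 A × 117360 s = 346200 C.
n(e⁻) = Q/F = 346200 / 96485 = 3.588 mol.
Mn²⁺ + 2 e⁻ → Mn, so n(Mn) = n(e⁻)/2 = 1.794 mol.
m = n·M = 1.794 × 54.94 = 98.6 g.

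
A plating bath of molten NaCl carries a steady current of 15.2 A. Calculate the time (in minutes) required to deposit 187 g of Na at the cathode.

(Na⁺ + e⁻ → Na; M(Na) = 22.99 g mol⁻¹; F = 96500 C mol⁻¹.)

n(Na) = m/M = 187 / 22.99 = 8.134 mol.
Each Na atom requires 1 electron, so n(e⁻) = 1 × 8.134 = 8.134 mol.
Q = n(e⁻)·F = 8.134 × 96500 = 784900 C.
t = Q/I = 784900 / 15.20 A = 51640 s = 861 min.

861 min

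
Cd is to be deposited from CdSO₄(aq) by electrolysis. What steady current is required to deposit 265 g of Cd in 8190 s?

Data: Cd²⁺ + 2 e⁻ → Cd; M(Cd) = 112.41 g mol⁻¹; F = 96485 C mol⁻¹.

55.5 A

n(Cd) = 265 / 112.41 = 2.357 mol.
n(e⁻) = 2 × 2.357 = 4.715 mol.
Q = n(e⁻)·F = 4.715 × 96485 = 454900 C.
I = Q/t = 454900 / 8190.0 s = 55.5 A.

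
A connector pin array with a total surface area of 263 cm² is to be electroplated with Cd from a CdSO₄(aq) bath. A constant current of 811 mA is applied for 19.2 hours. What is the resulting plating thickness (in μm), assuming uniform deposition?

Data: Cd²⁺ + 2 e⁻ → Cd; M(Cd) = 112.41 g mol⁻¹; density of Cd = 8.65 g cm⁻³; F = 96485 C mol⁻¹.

144 μm

Q = I·t = 0.8110 × 69120 = 56060 C; n(e⁻) = 0.5810 mol.
n(Cd) = n(e⁻)/2 = 0.2905 mol, so m = 0.2905 × 112.41 = 32.65 g.
Volume = m/ρ = 32.65 / 8.65 = 3.775 cm³.
Thickness = V/A = 3.775 / 263 = 0.0144 cm = 144 μm.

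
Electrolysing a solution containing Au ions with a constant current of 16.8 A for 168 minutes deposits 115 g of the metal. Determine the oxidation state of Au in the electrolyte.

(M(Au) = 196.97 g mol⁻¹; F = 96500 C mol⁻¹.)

+3

Q = I·t = 16.80 A × 10080 s = 169300 C, so n(e⁻) = 169300/96500 = 1.755 mol.
n(Au) deposited = 115 / 196.97 = 0.5838 mol.
Electrons per atom = n(e⁻)/n(Au) = 1.755 / 0.5838 = 3.01 ≈ 3, so the ion is Au³⁺.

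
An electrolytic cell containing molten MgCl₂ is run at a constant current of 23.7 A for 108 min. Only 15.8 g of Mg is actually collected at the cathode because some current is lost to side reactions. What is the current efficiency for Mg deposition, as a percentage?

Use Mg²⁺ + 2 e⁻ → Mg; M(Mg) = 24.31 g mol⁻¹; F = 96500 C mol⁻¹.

Q = I·t = 23.70 × 6480.0 = 153600 C; n(e⁻) = 153600/96500 = 1.591 mol.
Theoretical n(Mg) = n(e⁻)/2 = 0.7957 mol, i.e. m_theo = 0.7957 × 24.31 = 19.34 g.
Efficiency = m_actual / m_theo = 15.8 / 19.34 = 81.7 %.

81.7 %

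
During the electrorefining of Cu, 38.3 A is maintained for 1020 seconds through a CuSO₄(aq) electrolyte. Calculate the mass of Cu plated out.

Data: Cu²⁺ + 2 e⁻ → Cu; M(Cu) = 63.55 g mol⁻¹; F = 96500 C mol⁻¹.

Q = I·t = 38.30 A × 1020.0 s = 39070 C.
n(e⁻) = Q/F = 39070 / 96500 = 0.4048 mol.
Cu²⁺ + 2 e⁻ → Cu, so n(Cu) = n(e⁻)/2 = 0.2024 mol.
m = n·M = 0.2024 × 63.55 = 12.9 g.

12.9 g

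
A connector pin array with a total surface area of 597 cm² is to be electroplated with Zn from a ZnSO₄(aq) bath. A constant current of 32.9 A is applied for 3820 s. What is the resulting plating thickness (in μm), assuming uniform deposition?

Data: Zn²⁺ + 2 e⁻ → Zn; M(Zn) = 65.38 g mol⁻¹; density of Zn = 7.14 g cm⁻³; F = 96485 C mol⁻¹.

99.9 μm

Q = I·t = 32.90 × 3820.0 = 125700 C; n(e⁻) = 1.303 mol.
n(Zn) = n(e⁻)/2 = 0.6513 mol, so m = 0.6513 × 65.38 = 42.58 g.
Volume = m/ρ = 42.58 / 7.14 = 5.964 cm³.
Thickness = V/A = 5.964 / 597 = 0.00999 cm = 99.9 μm.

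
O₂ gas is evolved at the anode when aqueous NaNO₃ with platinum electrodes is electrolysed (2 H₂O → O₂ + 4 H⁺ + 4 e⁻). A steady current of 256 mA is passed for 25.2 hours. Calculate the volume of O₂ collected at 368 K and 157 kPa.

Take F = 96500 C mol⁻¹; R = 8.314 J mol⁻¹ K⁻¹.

1.17 L

Q = I·t = 0.2560 A × 90720 s = 23220 C.
n(e⁻) = Q/F = 23220 / 96500 = 0.2407 mol.
4 electrons are transferred per O₂ molecule, so n(O₂) = 0.2407 / 4 = 0.06017 mol.
V = nRT/P = (0.06017 × 8.314 × 368) / (157 × 10³ Pa) = 0.00117 m³ = 1.17 L.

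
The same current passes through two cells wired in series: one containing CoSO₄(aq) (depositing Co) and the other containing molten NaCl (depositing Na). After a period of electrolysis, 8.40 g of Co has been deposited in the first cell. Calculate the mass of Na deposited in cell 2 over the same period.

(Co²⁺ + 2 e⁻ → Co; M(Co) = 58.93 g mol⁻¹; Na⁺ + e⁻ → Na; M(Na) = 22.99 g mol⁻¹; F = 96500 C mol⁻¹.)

6.55 g

n(Co) = 8.40 / 58.93 = 0.1425 mol.
Since Co²⁺ + 2 e⁻ → Co, n(e⁻) passed = 2 × 0.1425 = 0.2851 mol.
Cells in series carry the same charge, so the same 0.2851 mol of electrons passes through cell 2.
Na⁺ + e⁻ → Na, so n(Na) = 0.2851 / 1 = 0.2851 mol.
m(Na) = 0.2851 × 22.99 = 6.55 g.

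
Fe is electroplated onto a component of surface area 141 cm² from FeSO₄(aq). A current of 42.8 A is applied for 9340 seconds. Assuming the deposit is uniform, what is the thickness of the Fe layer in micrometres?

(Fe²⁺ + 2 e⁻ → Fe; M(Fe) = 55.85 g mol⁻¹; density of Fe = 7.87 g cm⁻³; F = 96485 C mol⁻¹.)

Q = I·t = 42.80 × 9340.0 = 399800 C; n(e⁻) = 4.143 mol.
n(Fe) = n(e⁻)/2 = 2.072 mol, so m = 2.072 × 55.85 = 115.7 g.
Volume = m/ρ = 115.7 / 7.87 = 14.70 cm³.
Thickness = V/A = 14.70 / 141 = 0.104 cm = 1040 μm.

1040 μm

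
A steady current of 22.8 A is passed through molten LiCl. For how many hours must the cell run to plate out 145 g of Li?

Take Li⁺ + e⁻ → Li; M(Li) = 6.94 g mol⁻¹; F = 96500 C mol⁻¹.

n(Li) = m/M = 145 / 6.94 = 20.89 mol.
Each Li atom requires 1 electron, so n(e⁻) = 1 × 20.89 = 20.89 mol.
Q = n(e⁻)·F = 20.89 × 96500 = 2016000 C.
t = Q/I = 2016000 / 22.80 A = 88430 s = 24.6 h.

24.6 h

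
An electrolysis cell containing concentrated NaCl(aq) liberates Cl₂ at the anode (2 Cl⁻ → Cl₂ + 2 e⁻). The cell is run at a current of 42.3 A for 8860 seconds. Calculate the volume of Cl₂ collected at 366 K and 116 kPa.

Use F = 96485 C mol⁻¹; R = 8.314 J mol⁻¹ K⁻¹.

Q = I·t = 42.30 A × 8860.0 s = 374800 C.
n(e⁻) = Q/F = 374800 / 96485 = 3.884 mol.
2 electrons are transferred per Cl₂ molecule, so n(Cl₂) = 3.884 / 2 = 1.942 mol.
V = nRT/P = (1.942 × 8.314 × 366) / (116 × 10³ Pa) = 0.0509 m³ = 50.9 L.

50.9 L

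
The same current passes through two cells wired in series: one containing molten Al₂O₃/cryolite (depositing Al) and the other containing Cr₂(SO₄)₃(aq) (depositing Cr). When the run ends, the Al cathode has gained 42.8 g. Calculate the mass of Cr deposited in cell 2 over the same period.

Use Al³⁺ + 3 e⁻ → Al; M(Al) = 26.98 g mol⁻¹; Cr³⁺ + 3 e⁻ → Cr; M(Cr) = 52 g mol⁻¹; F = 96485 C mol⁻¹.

82.5 g

n(Al) = 42.8 / 26.98 = 1.586 mol.
Since Al³⁺ + 3 e⁻ → Al, n(e⁻) passed = 3 × 1.586 = 4.759 mol.
Cells in series carry the same charge, so the same 4.759 mol of electrons passes through cell 2.
Cr³⁺ + 3 e⁻ → Cr, so n(Cr) = 4.759 / 3 = 1.586 mol.
m(Cr) = 1.586 × 52 = 82.5 g.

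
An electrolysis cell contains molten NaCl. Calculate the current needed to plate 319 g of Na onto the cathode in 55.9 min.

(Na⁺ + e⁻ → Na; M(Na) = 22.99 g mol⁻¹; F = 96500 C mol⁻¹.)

399 A

n(Na) = 319 / 22.99 = 13.88 mol.
n(e⁻) = 1 × 13.88 = 13.88 mol.
Q = n(e⁻)·F = 13.88 × 96500 = 1339000 C.
I = Q/t = 1339000 / 3354.0 s = 399 A.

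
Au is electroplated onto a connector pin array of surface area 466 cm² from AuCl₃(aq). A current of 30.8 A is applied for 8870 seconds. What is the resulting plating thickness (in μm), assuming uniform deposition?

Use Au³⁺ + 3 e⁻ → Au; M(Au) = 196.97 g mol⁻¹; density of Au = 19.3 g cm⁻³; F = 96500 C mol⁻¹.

Q = I·t = 30.80 × 8870.0 = 273200 C; n(e⁻) = 2.831 mol.
n(Au) = n(e⁻)/3 = 0.9437 mol, so m = 0.9437 × 196.97 = 185.9 g.
Volume = m/ρ = 185.9 / 19.3 = 9.631 cm³.
Thickness = V/A = 9.631 / 466 = 0.0207 cm = 207 μm.

207 μm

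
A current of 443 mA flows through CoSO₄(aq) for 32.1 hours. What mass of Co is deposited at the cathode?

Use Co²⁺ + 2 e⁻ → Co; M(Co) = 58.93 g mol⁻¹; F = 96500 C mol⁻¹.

15.6 g

Q = I·t = 0.4430 A × 115560 s = 51190 C.
n(e⁻) = Q/F = 51190 / 96500 = 0.5305 mol.
Co²⁺ + 2 e⁻ → Co, so n(Co) = n(e⁻)/2 = 0.2652 mol.
m = n·M = 0.2652 × 58.93 = 15.6 g.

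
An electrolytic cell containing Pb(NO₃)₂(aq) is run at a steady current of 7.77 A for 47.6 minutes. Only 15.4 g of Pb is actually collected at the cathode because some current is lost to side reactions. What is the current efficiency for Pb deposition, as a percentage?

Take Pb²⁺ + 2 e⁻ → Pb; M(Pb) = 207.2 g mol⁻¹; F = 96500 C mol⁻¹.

64.6 %

Q = I·t = 7.770 × 2856.0 = 22190 C; n(e⁻) = 22190/96500 = 0.2300 mol.
Theoretical n(Pb) = n(e⁻)/2 = 0.1150 mol, i.e. m_theo = 0.1150 × 207.2 = 23.82 g.
Efficiency = m_actual / m_theo = 15.4 / 23.82 = 64.6 %.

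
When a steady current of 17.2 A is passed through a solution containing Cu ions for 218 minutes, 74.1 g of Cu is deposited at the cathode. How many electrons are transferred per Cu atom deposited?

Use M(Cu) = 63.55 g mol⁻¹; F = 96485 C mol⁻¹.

Q = I·t = 17.20 A × 13080 s = 225000 C, so n(e⁻) = 225000/96485 = 2.332 mol.
n(Cu) deposited = 74.1 / 63.55 = 1.166 mol.
Electrons per atom = n(e⁻)/n(Cu) = 2.332 / 1.166 = 2.00 ≈ 2, so the ion is Cu²⁺.

2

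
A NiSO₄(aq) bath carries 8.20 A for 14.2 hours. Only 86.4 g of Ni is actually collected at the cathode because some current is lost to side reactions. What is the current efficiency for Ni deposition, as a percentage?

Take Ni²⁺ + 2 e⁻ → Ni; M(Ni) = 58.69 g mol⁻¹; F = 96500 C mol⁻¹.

67.8 %

Q = I·t = 8.200 × 51120 = 419200 C; n(e⁻) = 419200/96500 = 4.344 mol.
Theoretical n(Ni) = n(e⁻)/2 = 2.172 mol, i.e. m_theo = 2.172 × 58.69 = 127.5 g.
Efficiency = m_actual / m_theo = 86.4 / 127.5 = 67.8 %.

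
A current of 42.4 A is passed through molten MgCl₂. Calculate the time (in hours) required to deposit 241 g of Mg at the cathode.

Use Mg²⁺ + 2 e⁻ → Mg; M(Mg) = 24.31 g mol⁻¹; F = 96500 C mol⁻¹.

n(Mg) = m/M = 241 / 24.31 = 9.914 mol.
Each Mg atom requires 2 electrons, so n(e⁻) = 2 × 9.914 = 19.83 mol.
Q = n(e⁻)·F = 19.83 × 96500 = 1913000 C.
t = Q/I = 1913000 / 42.40 A = 45130 s = 12.5 h.

12.5 h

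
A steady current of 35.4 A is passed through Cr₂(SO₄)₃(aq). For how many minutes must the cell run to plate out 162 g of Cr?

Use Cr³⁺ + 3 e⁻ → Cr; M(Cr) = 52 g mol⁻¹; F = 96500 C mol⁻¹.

n(Cr) = m/M = 162 / 52 = 3.115 mol.
Each Cr atom requires 3 electrons, so n(e⁻) = 3 × 3.115 = 9.346 mol.
Q = n(e⁻)·F = 9.346 × 96500 = 901900 C.
t = Q/I = 901900 / 35.40 A = 25480 s = 425 min.

425 min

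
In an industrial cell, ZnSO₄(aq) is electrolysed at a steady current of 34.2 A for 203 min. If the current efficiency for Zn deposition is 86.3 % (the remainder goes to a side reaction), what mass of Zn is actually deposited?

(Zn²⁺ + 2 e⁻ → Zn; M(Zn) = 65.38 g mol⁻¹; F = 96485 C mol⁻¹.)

Q = I·t = 34.20 × 12180 = 416600 C.
n(e⁻) = 416600/96485 = 4.317 mol; theoretically n(Zn) = 4.317/2 = 2.159 mol, m_theo = 141.1 g.
At 86.3 % efficiency, m_actual = 0.863 × 141.1 = 122 g.

122 g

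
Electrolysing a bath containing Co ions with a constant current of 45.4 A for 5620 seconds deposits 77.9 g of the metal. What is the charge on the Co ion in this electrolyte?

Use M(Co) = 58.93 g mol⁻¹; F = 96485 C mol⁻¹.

Q = I·t = 45.40 A × 5620.0 s = 255100 C, so n(e⁻) = 255100/96485 = 2.644 mol.
n(Co) deposited = 77.9 / 58.93 = 1.322 mol.
Electrons per atom = n(e⁻)/n(Co) = 2.644 / 1.322 = 2.00 ≈ 2, so the ion is Co²⁺.

+2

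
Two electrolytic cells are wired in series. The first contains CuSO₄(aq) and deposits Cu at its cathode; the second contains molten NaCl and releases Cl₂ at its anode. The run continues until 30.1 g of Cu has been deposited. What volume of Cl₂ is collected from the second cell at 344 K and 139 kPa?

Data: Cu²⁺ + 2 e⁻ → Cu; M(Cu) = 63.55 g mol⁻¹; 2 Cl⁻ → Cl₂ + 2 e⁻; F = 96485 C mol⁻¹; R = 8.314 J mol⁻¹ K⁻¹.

9.75 L

n(Cu) = 30.1 / 63.55 = 0.4736 mol, so n(e⁻) = 2 × 0.4736 = 0.9473 mol.
The cells are in series, so the same 0.9473 mol of electrons passes through the second cell.
2 Cl⁻ → Cl₂ + 2 e⁻ — 2 mol e⁻ per mol Cl₂, so n(Cl₂) = 0.9473/2 = 0.4736 mol.
V = nRT/P = (0.4736 × 8.314 × 344) / (139 × 10³) = 0.00975 m³ = 9.75 L.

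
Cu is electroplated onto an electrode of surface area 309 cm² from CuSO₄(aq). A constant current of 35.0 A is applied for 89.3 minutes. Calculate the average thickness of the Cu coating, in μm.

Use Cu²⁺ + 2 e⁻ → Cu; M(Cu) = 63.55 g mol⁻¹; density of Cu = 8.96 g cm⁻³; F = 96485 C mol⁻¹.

Q = I·t = 35.00 × 5358.0 = 187500 C; n(e⁻) = 1.944 mol.
n(Cu) = n(e⁻)/2 = 0.9718 mol, so m = 0.9718 × 63.55 = 61.76 g.
Volume = m/ρ = 61.76 / 8.96 = 6.893 cm³.
Thickness = V/A = 6.893 / 309 = 0.0223 cm = 223 μm.

223 μm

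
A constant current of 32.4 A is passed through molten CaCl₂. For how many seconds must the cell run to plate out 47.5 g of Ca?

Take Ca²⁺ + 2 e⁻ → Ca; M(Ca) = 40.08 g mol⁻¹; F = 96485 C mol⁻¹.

7060 s

n(Ca) = m/M = 47.5 / 40.08 = 1.185 mol.
Each Ca atom requires 2 electrons, so n(e⁻) = 2 × 1.185 = 2.370 mol.
Q = n(e⁻)·F = 2.370 × 96485 = 228700 C.
t = Q/I = 228700 / 32.40 A = 7058 s.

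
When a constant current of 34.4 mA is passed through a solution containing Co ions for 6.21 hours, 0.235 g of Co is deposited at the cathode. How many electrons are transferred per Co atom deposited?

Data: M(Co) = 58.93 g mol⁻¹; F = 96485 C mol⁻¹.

Q = I·t = 0.03440 A × 22356 s = 769.0 C, so n(e⁻) = 769.0/96485 = 0.007971 mol.
n(Co) deposited = 0.235 / 58.93 = 0.003988 mol.
Electrons per atom = n(e⁻)/n(Co) = 0.007971 / 0.003988 = 2.00 ≈ 2, so the ion is Co²⁺.

2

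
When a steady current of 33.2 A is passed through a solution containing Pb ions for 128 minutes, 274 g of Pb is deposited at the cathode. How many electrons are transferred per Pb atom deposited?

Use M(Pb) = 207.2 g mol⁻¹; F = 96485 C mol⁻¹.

Q = I·t = 33.20 A × 7680.0 s = 255000 C, so n(e⁻) = 255000/96485 = 2.643 mol.
n(Pb) deposited = 274 / 207.2 = 1.322 mol.
Electrons per atom = n(e⁻)/n(Pb) = 2.643 / 1.322 = 2.00 ≈ 2, so the ion is Pb²⁺.

2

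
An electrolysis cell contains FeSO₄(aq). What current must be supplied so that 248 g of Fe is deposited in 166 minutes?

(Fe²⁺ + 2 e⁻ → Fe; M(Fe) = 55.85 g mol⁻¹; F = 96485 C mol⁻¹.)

86.0 A

n(Fe) = 248 / 55.85 = 4.440 mol.
n(e⁻) = 2 × 4.440 = 8.881 mol.
Q = n(e⁻)·F = 8.881 × 96485 = 856900 C.
I = Q/t = 856900 / 9960.0 s = 86.0 A.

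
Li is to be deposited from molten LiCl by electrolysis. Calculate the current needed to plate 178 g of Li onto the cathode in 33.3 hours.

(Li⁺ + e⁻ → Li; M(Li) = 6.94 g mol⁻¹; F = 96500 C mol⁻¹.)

20.6 A

n(Li) = 178 / 6.94 = 25.65 mol.
n(e⁻) = 1 × 25.65 = 25.65 mol.
Q = n(e⁻)·F = 25.65 × 96500 = 2475000 C.
I = Q/t = 2475000 / 119880 s = 20.6 A.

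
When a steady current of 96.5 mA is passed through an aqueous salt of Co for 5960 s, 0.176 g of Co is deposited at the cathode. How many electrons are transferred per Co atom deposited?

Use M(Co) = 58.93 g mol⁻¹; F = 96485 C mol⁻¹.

2

Q = I·t = 0.09650 A × 5960.0 s = 575.1 C, so n(e⁻) = 575.1/96485 = 0.005961 mol.
n(Co) deposited = 0.176 / 58.93 = 0.002987 mol.
Electrons per atom = n(e⁻)/n(Co) = 0.005961 / 0.002987 = 2.00 ≈ 2, so the ion is Co²⁺.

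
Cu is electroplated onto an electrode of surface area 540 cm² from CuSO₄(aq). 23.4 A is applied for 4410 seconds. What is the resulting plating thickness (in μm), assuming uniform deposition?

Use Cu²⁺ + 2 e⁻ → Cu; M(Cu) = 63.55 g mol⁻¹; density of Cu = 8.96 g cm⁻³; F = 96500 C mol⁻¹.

70.2 μm

Q = I·t = 23.40 × 4410.0 = 103200 C; n(e⁻) = 1.069 mol.
n(Cu) = n(e⁻)/2 = 0.5347 mol, so m = 0.5347 × 63.55 = 33.98 g.
Volume = m/ρ = 33.98 / 8.96 = 3.792 cm³.
Thickness = V/A = 3.792 / 540 = 0.00702 cm = 70.2 μm.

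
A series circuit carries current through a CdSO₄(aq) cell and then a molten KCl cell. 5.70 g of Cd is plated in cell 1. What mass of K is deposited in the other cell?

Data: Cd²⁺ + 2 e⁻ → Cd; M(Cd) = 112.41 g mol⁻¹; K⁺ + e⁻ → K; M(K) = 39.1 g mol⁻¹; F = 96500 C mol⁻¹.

n(Cd) = 5.70 / 112.41 = 0.05071 mol.
Since Cd²⁺ + 2 e⁻ → Cd, n(e⁻) passed = 2 × 0.05071 = 0.1014 mol.
Cells in series carry the same charge, so the same 0.1014 mol of electrons passes through cell 2.
K⁺ + e⁻ → K, so n(K) = 0.1014 / 1 = 0.1014 mol.
m(K) = 0.1014 × 39.1 = 3.97 g.

3.97 g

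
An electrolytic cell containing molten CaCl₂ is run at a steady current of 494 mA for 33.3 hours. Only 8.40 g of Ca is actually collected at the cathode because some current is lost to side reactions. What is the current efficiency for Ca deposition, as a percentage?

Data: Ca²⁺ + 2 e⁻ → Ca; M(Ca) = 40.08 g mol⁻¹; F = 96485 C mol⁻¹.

68.3 %

Q = I·t = 0.4940 × 119880 = 59220 C; n(e⁻) = 59220/96485 = 0.6138 mol.
Theoretical n(Ca) = n(e⁻)/2 = 0.3069 mol, i.e. m_theo = 0.3069 × 40.08 = 12.30 g.
Efficiency = m_actual / m_theo = 8.40 / 12.30 = 68.3 %.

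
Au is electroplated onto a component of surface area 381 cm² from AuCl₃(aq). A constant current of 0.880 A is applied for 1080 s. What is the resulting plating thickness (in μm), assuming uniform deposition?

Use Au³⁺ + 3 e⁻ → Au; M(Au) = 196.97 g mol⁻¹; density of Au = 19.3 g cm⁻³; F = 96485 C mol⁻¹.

0.880 μm

Q = I·t = 0.8800 × 1080.0 = 950.4 C; n(e⁻) = 0.009850 mol.
n(Au) = n(e⁻)/3 = 0.003283 mol, so m = 0.003283 × 196.97 = 0.6467 g.
Volume = m/ρ = 0.6467 / 19.3 = 0.03351 cm³.
Thickness = V/A = 0.03351 / 381 = 8.80 × 10⁻⁵ cm = 0.880 μm.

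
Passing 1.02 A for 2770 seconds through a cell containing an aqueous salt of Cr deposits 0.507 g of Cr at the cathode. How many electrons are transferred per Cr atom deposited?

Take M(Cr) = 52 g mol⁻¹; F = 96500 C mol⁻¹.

3

Q = I·t = 1.020 A × 2770.0 s = 2825 C, so n(e⁻) = 2825/96500 = 0.02928 mol.
n(Cr) deposited = 0.507 / 52 = 0.009750 mol.
Electrons per atom = n(e⁻)/n(Cr) = 0.02928 / 0.009750 = 3.00 ≈ 3, so the ion is Cr³⁺.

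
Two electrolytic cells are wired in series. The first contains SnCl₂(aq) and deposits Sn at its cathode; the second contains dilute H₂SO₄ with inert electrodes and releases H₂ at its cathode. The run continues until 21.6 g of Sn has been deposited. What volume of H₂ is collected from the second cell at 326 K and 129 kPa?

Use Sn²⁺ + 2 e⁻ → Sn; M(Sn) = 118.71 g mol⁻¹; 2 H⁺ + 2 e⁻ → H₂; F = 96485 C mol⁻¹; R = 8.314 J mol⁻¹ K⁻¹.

3.82 L

n(Sn) = 21.6 / 118.71 = 0.1820 mol, so n(e⁻) = 2 × 0.1820 = 0.3639 mol.
The cells are in series, so the same 0.3639 mol of electrons passes through the second cell.
2 H⁺ + 2 e⁻ → H₂ — 2 mol e⁻ per mol H₂, so n(H₂) = 0.3639/2 = 0.1820 mol.
V = nRT/P = (0.1820 × 8.314 × 326) / (129 × 10³) = 0.00382 m³ = 3.82 L.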